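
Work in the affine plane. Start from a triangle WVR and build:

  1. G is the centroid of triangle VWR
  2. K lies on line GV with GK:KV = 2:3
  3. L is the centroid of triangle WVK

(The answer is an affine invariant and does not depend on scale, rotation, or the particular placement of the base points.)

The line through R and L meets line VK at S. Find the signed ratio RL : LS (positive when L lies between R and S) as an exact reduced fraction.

Choose coordinates W = (0, 0), V = (1, 0), R = (0, 1).
1. G is the centroid of triangle VWR ⇒ G = (1/3, 1/3)
2. K lies on line GV with GK:KV = 2:3 ⇒ K = (3/5, 1/5)
3. L is the centroid of triangle WVK ⇒ L = (8/15, 1/15)
line RL meets VK at S = (2/5, 3/10)
L = R + t·(S−R) with t = 4/3, so RL:LS = 4/3:-1/3

RL:LS = -4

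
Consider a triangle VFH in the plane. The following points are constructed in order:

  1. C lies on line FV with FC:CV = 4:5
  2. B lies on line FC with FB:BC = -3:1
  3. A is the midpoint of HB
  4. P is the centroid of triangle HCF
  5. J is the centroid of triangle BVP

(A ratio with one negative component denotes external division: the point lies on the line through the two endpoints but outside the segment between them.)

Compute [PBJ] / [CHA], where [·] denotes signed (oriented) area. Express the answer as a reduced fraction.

Choose coordinates V = (0, 0), F = (1, 0), H = (0, 1).
1. C lies on line FV with FC:CV = 4:5 ⇒ C = (5/9, 0)
2. B lies on line FC with FB:BC = -3:1 ⇒ B = (1/3, 0)
3. A is the midpoint of HB ⇒ A = (1/6, 1/2)
4. P is the centroid of triangle HCF ⇒ P = (14/27, 1/3)
5. J is the centroid of triangle BVP ⇒ J = (23/81, 1/9)
2·[PBJ] = -1/27, 2·[CHA] = 1/9
[PBJ]:[CHA] = -1/27:1/9 = -1/3

[PBJ]:[CHA] = -1/3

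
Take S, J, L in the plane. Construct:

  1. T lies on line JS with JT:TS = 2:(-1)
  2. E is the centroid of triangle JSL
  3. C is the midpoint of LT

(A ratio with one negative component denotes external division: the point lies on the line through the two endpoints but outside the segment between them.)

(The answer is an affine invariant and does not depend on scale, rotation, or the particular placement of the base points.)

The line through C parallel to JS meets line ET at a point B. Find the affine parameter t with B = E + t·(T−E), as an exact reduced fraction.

t = -1/2

Set S = (0, 0), J = (1, 0), L = (0, 1); any affine frame gives the same invariant.
1. T lies on line JS with JT:TS = 2:(-1) ⇒ T = (-1, 0)
2. E is the centroid of triangle JSL ⇒ E = (1/3, 1/3)
3. C is the midpoint of LT ⇒ C = (-1/2, 1/2)
through C parallel to JS: direction (-1, 0); meets ET at B = (1, 1/2)
B = E + t·(T−E) with t = -1/2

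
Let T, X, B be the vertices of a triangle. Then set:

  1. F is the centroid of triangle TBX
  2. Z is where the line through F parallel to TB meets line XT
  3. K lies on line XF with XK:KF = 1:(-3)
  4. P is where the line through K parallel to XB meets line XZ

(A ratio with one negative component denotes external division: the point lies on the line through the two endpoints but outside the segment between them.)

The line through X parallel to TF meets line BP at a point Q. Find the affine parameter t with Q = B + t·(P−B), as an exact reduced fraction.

Work in coordinates with T = (0, 0), X = (1, 0), B = (0, 1).
1. F is the centroid of triangle TBX ⇒ F = (1/3, 1/3)
2. Z is where the line through F parallel to TB meets line XT ⇒ Z = (1/3, 0)
3. K lies on line XF with XK:KF = 1:(-3) ⇒ K = (4/3, -1/6)
4. P is where the line through K parallel to XB meets line XZ ⇒ P = (7/6, 0)
through X parallel to TF: direction (1/3, 1/3); meets BP at Q = (14/13, 1/13)
Q = B + t·(P−B) with t = 12/13

t = 12/13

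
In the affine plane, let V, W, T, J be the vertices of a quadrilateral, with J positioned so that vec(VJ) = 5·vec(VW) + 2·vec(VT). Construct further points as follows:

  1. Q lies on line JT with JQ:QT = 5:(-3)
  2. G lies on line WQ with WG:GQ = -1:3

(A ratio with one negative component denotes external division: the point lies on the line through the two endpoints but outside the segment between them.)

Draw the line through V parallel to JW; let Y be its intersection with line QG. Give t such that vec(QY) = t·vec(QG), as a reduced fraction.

Choose coordinates V = (0, 0), W = (1, 0), T = (0, 1), J = (5, 2).
1. Q lies on line JT with JQ:QT = 5:(-3) ⇒ Q = (-15/2, -1/2)
2. G lies on line WQ with WG:GQ = -1:3 ⇒ G = (21/4, 1/4)
through V parallel to JW: direction (-4, -2); meets QG at Y = (-2/15, -1/15)
Y = Q + t·(G−Q) with t = 26/45

t = 26/45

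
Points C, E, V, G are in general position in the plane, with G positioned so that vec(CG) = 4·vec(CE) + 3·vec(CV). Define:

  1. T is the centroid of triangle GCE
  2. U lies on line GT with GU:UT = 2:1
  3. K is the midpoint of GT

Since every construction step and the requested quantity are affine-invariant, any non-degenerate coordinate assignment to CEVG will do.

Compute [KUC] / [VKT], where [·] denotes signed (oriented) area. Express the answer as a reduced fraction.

[KUC]:[VKT] = 1/10

Assign C = (0, 0), E = (1, 0), V = (0, 1), G = (4, 3) — the answer is frame-independent, so this choice is without loss of generality.
1. T is the centroid of triangle GCE ⇒ T = (5/3, 1)
2. U lies on line GT with GU:UT = 2:1 ⇒ U = (22/9, 5/3)
3. K is the midpoint of GT ⇒ K = (17/6, 2)
2·[KUC] = -1/6, 2·[VKT] = -5/3
[KUC]:[VKT] = -1/6:-5/3 = 1/10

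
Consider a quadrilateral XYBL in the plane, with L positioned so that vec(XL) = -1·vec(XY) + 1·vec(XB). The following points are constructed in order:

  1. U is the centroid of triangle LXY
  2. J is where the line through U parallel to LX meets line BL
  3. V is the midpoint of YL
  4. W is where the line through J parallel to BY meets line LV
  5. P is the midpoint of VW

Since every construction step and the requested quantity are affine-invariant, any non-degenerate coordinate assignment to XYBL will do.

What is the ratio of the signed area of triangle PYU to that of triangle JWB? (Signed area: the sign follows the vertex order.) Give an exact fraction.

Work in coordinates with X = (0, 0), Y = (1, 0), B = (0, 1), L = (-1, 1).
1. U is the centroid of triangle LXY ⇒ U = (0, 1/3)
2. J is where the line through U parallel to LX meets line BL ⇒ J = (-2/3, 1)
3. V is the midpoint of YL ⇒ V = (0, 1/2)
4. W is where the line through J parallel to BY meets line LV ⇒ W = (-1/3, 2/3)
5. P is the midpoint of VW ⇒ P = (-1/6, 7/12)
2·[PYU] = -7/36, 2·[JWB] = 2/9
[PYU]:[JWB] = -7/36:2/9 = -7/8

[PYU]:[JWB] = -7/8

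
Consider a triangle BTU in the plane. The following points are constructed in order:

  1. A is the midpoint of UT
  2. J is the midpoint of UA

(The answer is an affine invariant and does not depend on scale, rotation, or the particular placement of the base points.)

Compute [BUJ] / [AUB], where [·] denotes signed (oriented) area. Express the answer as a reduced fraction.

[BUJ]:[AUB] = -1/2

Assign B = (0, 0), T = (1, 0), U = (0, 1) — the answer is frame-independent, so this choice is without loss of generality.
1. A is the midpoint of UT ⇒ A = (1/2, 1/2)
2. J is the midpoint of UA ⇒ J = (1/4, 3/4)
2·[BUJ] = -1/4, 2·[AUB] = 1/2
[BUJ]:[AUB] = -1/4:1/2 = -1/2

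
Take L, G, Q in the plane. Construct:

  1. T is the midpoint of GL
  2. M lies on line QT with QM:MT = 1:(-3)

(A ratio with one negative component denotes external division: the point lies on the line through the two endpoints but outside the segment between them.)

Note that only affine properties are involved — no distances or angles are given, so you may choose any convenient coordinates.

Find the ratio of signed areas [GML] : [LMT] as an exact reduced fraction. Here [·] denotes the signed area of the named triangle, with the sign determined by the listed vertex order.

Assign L = (0, 0), G = (1, 0), Q = (0, 1) — the answer is frame-independent, so this choice is without loss of generality.
1. T is the midpoint of GL ⇒ T = (1/2, 0)
2. M lies on line QT with QM:MT = 1:(-3) ⇒ M = (-1/4, 3/2)
2·[GML] = 3/2, 2·[LMT] = -3/4
[GML]:[LMT] = 3/2:-3/4 = -2

[GML]:[LMT] = -2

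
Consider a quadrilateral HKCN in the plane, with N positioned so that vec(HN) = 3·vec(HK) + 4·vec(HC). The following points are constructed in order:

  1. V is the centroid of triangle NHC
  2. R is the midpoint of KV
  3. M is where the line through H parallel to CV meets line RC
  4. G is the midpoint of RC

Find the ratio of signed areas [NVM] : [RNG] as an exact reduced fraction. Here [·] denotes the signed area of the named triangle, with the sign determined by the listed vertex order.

[NVM]:[RNG] = 44/35

Assign H = (0, 0), K = (1, 0), C = (0, 1), N = (3, 4) — the answer is frame-independent, so this choice is without loss of generality.
1. V is the centroid of triangle NHC ⇒ V = (1, 5/3)
2. R is the midpoint of KV ⇒ R = (1, 5/6)
3. M is where the line through H parallel to CV meets line RC ⇒ M = (6/5, 4/5)
4. G is the midpoint of RC ⇒ G = (1/2, 11/12)
2·[NVM] = 11/5, 2·[RNG] = 7/4
[NVM]:[RNG] = 11/5:7/4 = 44/35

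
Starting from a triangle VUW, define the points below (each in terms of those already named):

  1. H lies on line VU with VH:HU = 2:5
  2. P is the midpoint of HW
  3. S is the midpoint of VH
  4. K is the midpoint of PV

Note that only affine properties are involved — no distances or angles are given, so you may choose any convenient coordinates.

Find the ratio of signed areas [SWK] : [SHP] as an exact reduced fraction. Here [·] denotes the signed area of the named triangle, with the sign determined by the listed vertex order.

Set V = (0, 0), U = (1, 0), W = (0, 1); any affine frame gives the same invariant.
1. H lies on line VU with VH:HU = 2:5 ⇒ H = (2/7, 0)
2. P is the midpoint of HW ⇒ P = (1/7, 1/2)
3. S is the midpoint of VH ⇒ S = (1/7, 0)
4. K is the midpoint of PV ⇒ K = (1/14, 1/4)
2·[SWK] = 1/28, 2·[SHP] = 1/14
[SWK]:[SHP] = 1/28:1/14 = 1/2

[SWK]:[SHP] = 1/2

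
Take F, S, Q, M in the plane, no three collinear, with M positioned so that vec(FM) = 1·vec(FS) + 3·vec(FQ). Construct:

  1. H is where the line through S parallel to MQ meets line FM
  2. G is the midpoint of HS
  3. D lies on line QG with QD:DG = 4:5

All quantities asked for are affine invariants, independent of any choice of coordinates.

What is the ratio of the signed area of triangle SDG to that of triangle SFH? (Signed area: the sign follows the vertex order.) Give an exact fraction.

[SDG]:[SFH] = 5/12

Set F = (0, 0), S = (1, 0), Q = (0, 1), M = (1, 3); any affine frame gives the same invariant.
1. H is where the line through S parallel to MQ meets line FM ⇒ H = (-2, -6)
2. G is the midpoint of HS ⇒ G = (-1/2, -3)
3. D lies on line QG with QD:DG = 4:5 ⇒ D = (-2/9, -7/9)
2·[SDG] = 5/2, 2·[SFH] = 6
[SDG]:[SFH] = 5/2:6 = 5/12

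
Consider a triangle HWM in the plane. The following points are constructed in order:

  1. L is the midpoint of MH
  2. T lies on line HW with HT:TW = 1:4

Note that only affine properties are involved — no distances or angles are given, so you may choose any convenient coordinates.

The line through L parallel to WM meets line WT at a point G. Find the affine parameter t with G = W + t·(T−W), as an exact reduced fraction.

Work in coordinates with H = (0, 0), W = (1, 0), M = (0, 1).
1. L is the midpoint of MH ⇒ L = (0, 1/2)
2. T lies on line HW with HT:TW = 1:4 ⇒ T = (1/5, 0)
through L parallel to WM: direction (-1, 1); meets WT at G = (1/2, 0)
G = W + t·(T−W) with t = 5/8

t = 5/8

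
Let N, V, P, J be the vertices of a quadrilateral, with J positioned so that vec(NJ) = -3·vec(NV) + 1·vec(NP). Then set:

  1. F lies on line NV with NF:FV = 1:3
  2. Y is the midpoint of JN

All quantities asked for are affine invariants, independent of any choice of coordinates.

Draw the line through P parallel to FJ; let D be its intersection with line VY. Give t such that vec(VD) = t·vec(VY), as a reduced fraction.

t = -18/7

Choose coordinates N = (0, 0), V = (1, 0), P = (0, 1), J = (-3, 1).
1. F lies on line NV with NF:FV = 1:3 ⇒ F = (1/4, 0)
2. Y is the midpoint of JN ⇒ Y = (-3/2, 1/2)
through P parallel to FJ: direction (-13/4, 1); meets VY at D = (52/7, -9/7)
D = V + t·(Y−V) with t = -18/7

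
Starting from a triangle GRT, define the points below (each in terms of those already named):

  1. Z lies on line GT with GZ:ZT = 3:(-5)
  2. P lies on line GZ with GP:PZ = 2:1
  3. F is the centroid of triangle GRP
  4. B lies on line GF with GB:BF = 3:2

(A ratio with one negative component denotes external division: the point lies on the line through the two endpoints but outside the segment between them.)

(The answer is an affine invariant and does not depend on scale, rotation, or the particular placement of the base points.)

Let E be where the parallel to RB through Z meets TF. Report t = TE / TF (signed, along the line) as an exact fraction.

t = 30/17

Set G = (0, 0), R = (1, 0), T = (0, 1); any affine frame gives the same invariant.
1. Z lies on line GT with GZ:ZT = 3:(-5) ⇒ Z = (0, -3/2)
2. P lies on line GZ with GP:PZ = 2:1 ⇒ P = (0, -1)
3. F is the centroid of triangle GRP ⇒ F = (1/3, -1/3)
4. B lies on line GF with GB:BF = 3:2 ⇒ B = (1/5, -1/5)
through Z parallel to RB: direction (-4/5, -1/5); meets TF at E = (10/17, -23/17)
E = T + t·(F−T) with t = 30/17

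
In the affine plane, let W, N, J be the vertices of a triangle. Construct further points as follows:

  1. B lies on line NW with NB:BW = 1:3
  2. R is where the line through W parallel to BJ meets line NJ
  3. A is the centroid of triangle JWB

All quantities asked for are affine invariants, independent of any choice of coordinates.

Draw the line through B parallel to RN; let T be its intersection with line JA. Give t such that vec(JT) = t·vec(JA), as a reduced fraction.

t = 3/5

Assign W = (0, 0), N = (1, 0), J = (0, 1) — the answer is frame-independent, so this choice is without loss of generality.
1. B lies on line NW with NB:BW = 1:3 ⇒ B = (3/4, 0)
2. R is where the line through W parallel to BJ meets line NJ ⇒ R = (-3, 4)
3. A is the centroid of triangle JWB ⇒ A = (1/4, 1/3)
through B parallel to RN: direction (4, -4); meets JA at T = (3/20, 3/5)
T = J + t·(A−J) with t = 3/5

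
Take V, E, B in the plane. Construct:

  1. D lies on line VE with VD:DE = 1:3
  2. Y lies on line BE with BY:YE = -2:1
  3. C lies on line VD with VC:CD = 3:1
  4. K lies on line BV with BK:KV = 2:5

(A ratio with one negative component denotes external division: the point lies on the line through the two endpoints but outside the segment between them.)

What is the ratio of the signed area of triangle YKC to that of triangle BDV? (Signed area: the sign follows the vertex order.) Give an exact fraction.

[YKC]:[BDV] = -31/7

Set V = (0, 0), E = (1, 0), B = (0, 1); any affine frame gives the same invariant.
1. D lies on line VE with VD:DE = 1:3 ⇒ D = (1/4, 0)
2. Y lies on line BE with BY:YE = -2:1 ⇒ Y = (2, -1)
3. C lies on line VD with VC:CD = 3:1 ⇒ C = (3/16, 0)
4. K lies on line BV with BK:KV = 2:5 ⇒ K = (0, 5/7)
2·[YKC] = 31/28, 2·[BDV] = -1/4
[YKC]:[BDV] = 31/28:-1/4 = -31/7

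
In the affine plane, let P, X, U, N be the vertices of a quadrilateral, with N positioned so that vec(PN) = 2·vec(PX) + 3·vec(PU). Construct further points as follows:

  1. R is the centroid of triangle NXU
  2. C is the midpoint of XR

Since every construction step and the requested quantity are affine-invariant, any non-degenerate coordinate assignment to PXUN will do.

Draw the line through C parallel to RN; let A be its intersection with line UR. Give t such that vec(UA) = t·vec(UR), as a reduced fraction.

Work in coordinates with P = (0, 0), X = (1, 0), U = (0, 1), N = (2, 3).
1. R is the centroid of triangle NXU ⇒ R = (1, 4/3)
2. C is the midpoint of XR ⇒ C = (1, 2/3)
through C parallel to RN: direction (1, 5/3); meets UR at A = (3/2, 3/2)
A = U + t·(R−U) with t = 3/2

t = 3/2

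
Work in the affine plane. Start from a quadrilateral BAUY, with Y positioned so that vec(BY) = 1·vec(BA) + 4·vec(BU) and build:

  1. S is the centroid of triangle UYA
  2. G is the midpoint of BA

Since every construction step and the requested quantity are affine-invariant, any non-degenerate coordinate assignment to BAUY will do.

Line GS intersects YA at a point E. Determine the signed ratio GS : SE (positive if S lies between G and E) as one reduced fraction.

Set B = (0, 0), A = (1, 0), U = (0, 1), Y = (1, 4); any affine frame gives the same invariant.
1. S is the centroid of triangle UYA ⇒ S = (2/3, 5/3)
2. G is the midpoint of BA ⇒ G = (1/2, 0)
line GS meets YA at E = (1, 5)
S = G + t·(E−G) with t = 1/3, so GS:SE = 1/3:2/3

GS:SE = 1/2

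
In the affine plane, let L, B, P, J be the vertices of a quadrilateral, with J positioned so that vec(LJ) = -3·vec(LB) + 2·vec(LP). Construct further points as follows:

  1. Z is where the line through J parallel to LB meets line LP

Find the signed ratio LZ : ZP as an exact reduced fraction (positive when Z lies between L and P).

LZ:ZP = -2

Assign L = (0, 0), B = (1, 0), P = (0, 1), J = (-3, 2) — the answer is frame-independent, so this choice is without loss of generality.
1. Z is where the line through J parallel to LB meets line LP ⇒ Z = (0, 2)
Z = L + t·(P−L) with t = 2, so LZ:ZP = t:(1−t) = 2:-1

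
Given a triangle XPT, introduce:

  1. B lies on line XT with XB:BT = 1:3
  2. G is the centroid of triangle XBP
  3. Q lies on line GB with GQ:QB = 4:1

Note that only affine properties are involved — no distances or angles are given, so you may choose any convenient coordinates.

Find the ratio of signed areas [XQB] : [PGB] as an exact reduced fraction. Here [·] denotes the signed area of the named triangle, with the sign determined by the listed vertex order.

[XQB]:[PGB] = -1/5

Work in coordinates with X = (0, 0), P = (1, 0), T = (0, 1).
1. B lies on line XT with XB:BT = 1:3 ⇒ B = (0, 1/4)
2. G is the centroid of triangle XBP ⇒ G = (1/3, 1/12)
3. Q lies on line GB with GQ:QB = 4:1 ⇒ Q = (1/15, 13/60)
2·[XQB] = 1/60, 2·[PGB] = -1/12
[XQB]:[PGB] = 1/60:-1/12 = -1/5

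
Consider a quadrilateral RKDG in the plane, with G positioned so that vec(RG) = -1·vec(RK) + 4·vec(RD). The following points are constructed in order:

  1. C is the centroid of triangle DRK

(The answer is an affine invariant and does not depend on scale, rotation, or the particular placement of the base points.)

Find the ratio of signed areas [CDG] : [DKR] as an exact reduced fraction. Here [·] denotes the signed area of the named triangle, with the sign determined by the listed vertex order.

Work in coordinates with R = (0, 0), K = (1, 0), D = (0, 1), G = (-1, 4).
1. C is the centroid of triangle DRK ⇒ C = (1/3, 1/3)
2·[CDG] = -1/3, 2·[DKR] = -1
[CDG]:[DKR] = -1/3:-1 = 1/3

[CDG]:[DKR] = 1/3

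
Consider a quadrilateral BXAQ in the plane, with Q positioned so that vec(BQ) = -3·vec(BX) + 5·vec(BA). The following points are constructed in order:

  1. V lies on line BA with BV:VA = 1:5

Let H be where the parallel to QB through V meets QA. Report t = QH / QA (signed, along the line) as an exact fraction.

Set B = (0, 0), X = (1, 0), A = (0, 1), Q = (-3, 5); any affine frame gives the same invariant.
1. V lies on line BA with BV:VA = 1:5 ⇒ V = (0, 1/6)
through V parallel to QB: direction (3, -5); meets QA at H = (-5/2, 13/3)
H = Q + t·(A−Q) with t = 1/6

t = 1/6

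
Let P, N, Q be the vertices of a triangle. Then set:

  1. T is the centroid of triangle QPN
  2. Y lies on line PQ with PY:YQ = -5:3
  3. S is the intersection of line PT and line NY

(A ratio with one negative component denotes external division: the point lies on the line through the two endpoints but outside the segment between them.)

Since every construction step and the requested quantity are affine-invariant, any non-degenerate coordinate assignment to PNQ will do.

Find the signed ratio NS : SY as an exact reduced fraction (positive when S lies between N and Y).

Set P = (0, 0), N = (1, 0), Q = (0, 1); any affine frame gives the same invariant.
1. T is the centroid of triangle QPN ⇒ T = (1/3, 1/3)
2. Y lies on line PQ with PY:YQ = -5:3 ⇒ Y = (0, 5/2)
3. S is the intersection of line PT and line NY ⇒ S = (5/7, 5/7)
S = N + t·(Y−N) with t = 2/7, so NS:SY = t:(1−t) = 2/7:5/7

NS:SY = 2/5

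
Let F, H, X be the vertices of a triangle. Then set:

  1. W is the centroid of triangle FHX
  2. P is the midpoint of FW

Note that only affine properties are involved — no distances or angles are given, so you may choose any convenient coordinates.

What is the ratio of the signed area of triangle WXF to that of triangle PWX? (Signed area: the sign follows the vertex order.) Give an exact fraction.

Assign F = (0, 0), H = (1, 0), X = (0, 1) — the answer is frame-independent, so this choice is without loss of generality.
1. W is the centroid of triangle FHX ⇒ W = (1/3, 1/3)
2. P is the midpoint of FW ⇒ P = (1/6, 1/6)
2·[WXF] = 1/3, 2·[PWX] = 1/6
[WXF]:[PWX] = 1/3:1/6 = 2

[WXF]:[PWX] = 2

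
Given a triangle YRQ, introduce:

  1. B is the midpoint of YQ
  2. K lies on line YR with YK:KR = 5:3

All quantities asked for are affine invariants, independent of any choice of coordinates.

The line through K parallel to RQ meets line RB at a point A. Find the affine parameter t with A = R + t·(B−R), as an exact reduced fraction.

t = 3/4

Work in coordinates with Y = (0, 0), R = (1, 0), Q = (0, 1).
1. B is the midpoint of YQ ⇒ B = (0, 1/2)
2. K lies on line YR with YK:KR = 5:3 ⇒ K = (5/8, 0)
through K parallel to RQ: direction (-1, 1); meets RB at A = (1/4, 3/8)
A = R + t·(B−R) with t = 3/4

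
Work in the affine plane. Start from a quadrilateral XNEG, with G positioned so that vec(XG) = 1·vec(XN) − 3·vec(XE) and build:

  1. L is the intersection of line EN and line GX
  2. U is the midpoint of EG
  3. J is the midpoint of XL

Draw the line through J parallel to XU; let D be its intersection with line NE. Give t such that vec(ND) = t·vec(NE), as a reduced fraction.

Set X = (0, 0), N = (1, 0), E = (0, 1), G = (1, -3); any affine frame gives the same invariant.
1. L is the intersection of line EN and line GX ⇒ L = (-1/2, 3/2)
2. U is the midpoint of EG ⇒ U = (1/2, -1)
3. J is the midpoint of XL ⇒ J = (-1/4, 3/4)
through J parallel to XU: direction (1/2, -1); meets NE at D = (-3/4, 7/4)
D = N + t·(E−N) with t = 7/4

t = 7/4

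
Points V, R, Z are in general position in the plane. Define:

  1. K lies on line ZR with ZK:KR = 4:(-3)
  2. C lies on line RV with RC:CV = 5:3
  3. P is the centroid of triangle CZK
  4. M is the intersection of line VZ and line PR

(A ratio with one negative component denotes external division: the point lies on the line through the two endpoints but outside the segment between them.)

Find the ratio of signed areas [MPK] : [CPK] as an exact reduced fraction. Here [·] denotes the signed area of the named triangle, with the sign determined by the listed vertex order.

[MPK]:[CPK] = -105/44

Work in coordinates with V = (0, 0), R = (1, 0), Z = (0, 1).
1. K lies on line ZR with ZK:KR = 4:(-3) ⇒ K = (4, -3)
2. C lies on line RV with RC:CV = 5:3 ⇒ C = (3/8, 0)
3. P is the centroid of triangle CZK ⇒ P = (35/24, -2/3)
4. M is the intersection of line VZ and line PR ⇒ M = (0, 16/11)
2·[MPK] = 175/88, 2·[CPK] = -5/6
[MPK]:[CPK] = 175/88:-5/6 = -105/44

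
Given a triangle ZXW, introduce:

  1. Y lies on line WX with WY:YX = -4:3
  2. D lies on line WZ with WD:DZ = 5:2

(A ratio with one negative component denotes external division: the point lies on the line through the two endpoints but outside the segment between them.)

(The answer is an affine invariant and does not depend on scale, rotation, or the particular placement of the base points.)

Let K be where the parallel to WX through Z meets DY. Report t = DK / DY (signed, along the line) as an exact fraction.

Work in coordinates with Z = (0, 0), X = (1, 0), W = (0, 1).
1. Y lies on line WX with WY:YX = -4:3 ⇒ Y = (4, -3)
2. D lies on line WZ with WD:DZ = 5:2 ⇒ D = (0, 2/7)
through Z parallel to WX: direction (1, -1); meets DY at K = (-8/5, 8/5)
K = D + t·(Y−D) with t = -2/5

t = -2/5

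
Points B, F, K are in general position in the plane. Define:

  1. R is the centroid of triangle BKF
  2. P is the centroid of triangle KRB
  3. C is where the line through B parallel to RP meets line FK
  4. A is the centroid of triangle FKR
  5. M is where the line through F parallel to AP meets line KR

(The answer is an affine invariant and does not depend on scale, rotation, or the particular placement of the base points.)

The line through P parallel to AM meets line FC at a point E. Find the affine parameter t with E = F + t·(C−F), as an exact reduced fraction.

t = -20/21

Set B = (0, 0), F = (1, 0), K = (0, 1); any affine frame gives the same invariant.
1. R is the centroid of triangle BKF ⇒ R = (1/3, 1/3)
2. P is the centroid of triangle KRB ⇒ P = (1/9, 4/9)
3. C is where the line through B parallel to RP meets line FK ⇒ C = (2, -1)
4. A is the centroid of triangle FKR ⇒ A = (4/9, 4/9)
5. M is where the line through F parallel to AP meets line KR ⇒ M = (1/2, 0)
through P parallel to AM: direction (1/18, -4/9); meets FC at E = (1/21, 20/21)
E = F + t·(C−F) with t = -20/21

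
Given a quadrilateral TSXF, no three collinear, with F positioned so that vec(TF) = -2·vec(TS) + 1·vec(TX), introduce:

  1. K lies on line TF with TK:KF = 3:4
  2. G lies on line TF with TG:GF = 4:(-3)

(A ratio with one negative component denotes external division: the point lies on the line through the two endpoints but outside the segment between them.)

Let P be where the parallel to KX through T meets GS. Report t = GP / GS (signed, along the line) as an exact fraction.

t = 14/15

Work in coordinates with T = (0, 0), S = (1, 0), X = (0, 1), F = (-2, 1).
1. K lies on line TF with TK:KF = 3:4 ⇒ K = (-6/7, 3/7)
2. G lies on line TF with TG:GF = 4:(-3) ⇒ G = (-8, 4)
through T parallel to KX: direction (6/7, 4/7); meets GS at P = (2/5, 4/15)
P = G + t·(S−G) with t = 14/15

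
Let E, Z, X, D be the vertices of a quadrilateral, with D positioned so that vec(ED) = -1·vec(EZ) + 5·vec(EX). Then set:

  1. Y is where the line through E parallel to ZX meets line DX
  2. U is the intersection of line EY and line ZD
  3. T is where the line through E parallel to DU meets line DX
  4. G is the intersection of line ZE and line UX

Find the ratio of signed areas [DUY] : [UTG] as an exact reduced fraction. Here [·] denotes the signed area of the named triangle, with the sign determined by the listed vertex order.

[DUY]:[UTG] = 16/5

Work in coordinates with E = (0, 0), Z = (1, 0), X = (0, 1), D = (-1, 5).
1. Y is where the line through E parallel to ZX meets line DX ⇒ Y = (1/3, -1/3)
2. U is the intersection of line EY and line ZD ⇒ U = (5/3, -5/3)
3. T is where the line through E parallel to DU meets line DX ⇒ T = (2/3, -5/3)
4. G is the intersection of line ZE and line UX ⇒ G = (5/8, 0)
2·[DUY] = -16/3, 2·[UTG] = -5/3
[DUY]:[UTG] = -16/3:-5/3 = 16/5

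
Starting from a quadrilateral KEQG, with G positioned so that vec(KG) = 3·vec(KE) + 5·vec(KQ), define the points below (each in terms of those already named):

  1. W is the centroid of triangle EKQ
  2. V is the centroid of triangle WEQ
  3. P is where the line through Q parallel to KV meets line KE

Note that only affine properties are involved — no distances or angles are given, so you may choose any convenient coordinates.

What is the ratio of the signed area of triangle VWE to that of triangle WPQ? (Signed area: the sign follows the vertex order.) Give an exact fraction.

Choose coordinates K = (0, 0), E = (1, 0), Q = (0, 1), G = (3, 5).
1. W is the centroid of triangle EKQ ⇒ W = (1/3, 1/3)
2. V is the centroid of triangle WEQ ⇒ V = (4/9, 4/9)
3. P is where the line through Q parallel to KV meets line KE ⇒ P = (-1, 0)
2·[VWE] = 1/9, 2·[WPQ] = -1
[VWE]:[WPQ] = 1/9:-1 = -1/9

[VWE]:[WPQ] = -1/9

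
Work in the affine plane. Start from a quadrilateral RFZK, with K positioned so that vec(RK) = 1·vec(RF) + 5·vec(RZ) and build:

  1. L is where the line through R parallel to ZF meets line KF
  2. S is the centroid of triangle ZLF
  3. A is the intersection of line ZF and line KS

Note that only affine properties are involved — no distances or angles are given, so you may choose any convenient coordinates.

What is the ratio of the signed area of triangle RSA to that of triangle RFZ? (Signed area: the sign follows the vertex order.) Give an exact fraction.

[RSA]:[RFZ] = 5/24

Work in coordinates with R = (0, 0), F = (1, 0), Z = (0, 1), K = (1, 5).
1. L is where the line through R parallel to ZF meets line KF ⇒ L = (1, -1)
2. S is the centroid of triangle ZLF ⇒ S = (2/3, 0)
3. A is the intersection of line ZF and line KS ⇒ A = (11/16, 5/16)
2·[RSA] = 5/24, 2·[RFZ] = 1
[RSA]:[RFZ] = 5/24:1 = 5/24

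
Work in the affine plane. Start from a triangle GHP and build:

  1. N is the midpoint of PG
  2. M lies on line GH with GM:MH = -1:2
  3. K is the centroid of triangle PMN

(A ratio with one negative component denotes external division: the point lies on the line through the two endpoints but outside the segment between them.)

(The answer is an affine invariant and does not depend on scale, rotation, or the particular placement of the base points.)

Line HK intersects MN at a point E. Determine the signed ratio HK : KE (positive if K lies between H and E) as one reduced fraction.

Choose coordinates G = (0, 0), H = (1, 0), P = (0, 1).
1. N is the midpoint of PG ⇒ N = (0, 1/2)
2. M lies on line GH with GM:MH = -1:2 ⇒ M = (-1, 0)
3. K is the centroid of triangle PMN ⇒ K = (-1/3, 1/2)
line HK meets MN at E = (-1/7, 3/7)
K = H + t·(E−H) with t = 7/6, so HK:KE = 7/6:-1/6

HK:KE = -7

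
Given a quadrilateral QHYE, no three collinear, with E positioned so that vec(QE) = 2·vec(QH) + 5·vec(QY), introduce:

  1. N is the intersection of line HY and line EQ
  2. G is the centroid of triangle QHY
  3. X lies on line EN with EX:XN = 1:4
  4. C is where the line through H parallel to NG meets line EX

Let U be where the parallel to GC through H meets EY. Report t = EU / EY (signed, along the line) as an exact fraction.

t = -2/5

Choose coordinates Q = (0, 0), H = (1, 0), Y = (0, 1), E = (2, 5).
1. N is the intersection of line HY and line EQ ⇒ N = (2/7, 5/7)
2. G is the centroid of triangle QHY ⇒ G = (1/3, 1/3)
3. X lies on line EN with EX:XN = 1:4 ⇒ X = (58/35, 29/7)
4. C is where the line through H parallel to NG meets line EX ⇒ C = (16/21, 40/21)
through H parallel to GC: direction (3/7, 11/7); meets EY at U = (14/5, 33/5)
U = E + t·(Y−E) with t = -2/5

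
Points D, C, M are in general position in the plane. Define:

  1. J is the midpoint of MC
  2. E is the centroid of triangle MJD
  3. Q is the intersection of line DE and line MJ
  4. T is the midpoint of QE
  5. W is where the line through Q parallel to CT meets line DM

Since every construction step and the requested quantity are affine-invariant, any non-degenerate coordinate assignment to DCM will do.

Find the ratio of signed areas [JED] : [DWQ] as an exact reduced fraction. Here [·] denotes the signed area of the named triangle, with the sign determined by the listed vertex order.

Assign D = (0, 0), C = (1, 0), M = (0, 1) — the answer is frame-independent, so this choice is without loss of generality.
1. J is the midpoint of MC ⇒ J = (1/2, 1/2)
2. E is the centroid of triangle MJD ⇒ E = (1/6, 1/2)
3. Q is the intersection of line DE and line MJ ⇒ Q = (1/4, 3/4)
4. T is the midpoint of QE ⇒ T = (5/24, 5/8)
5. W is where the line through Q parallel to CT meets line DM ⇒ W = (0, 18/19)
2·[JED] = 1/6, 2·[DWQ] = -9/38
[JED]:[DWQ] = 1/6:-9/38 = -19/27

[JED]:[DWQ] = -19/27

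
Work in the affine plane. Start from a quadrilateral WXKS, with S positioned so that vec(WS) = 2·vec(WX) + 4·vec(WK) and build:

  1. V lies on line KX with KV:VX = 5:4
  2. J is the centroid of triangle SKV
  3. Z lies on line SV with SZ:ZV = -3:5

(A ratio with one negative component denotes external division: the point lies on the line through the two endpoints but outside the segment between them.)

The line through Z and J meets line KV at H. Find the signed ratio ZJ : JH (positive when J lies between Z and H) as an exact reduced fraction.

ZJ:JH = 13/2

Work in coordinates with W = (0, 0), X = (1, 0), K = (0, 1), S = (2, 4).
1. V lies on line KX with KV:VX = 5:4 ⇒ V = (5/9, 4/9)
2. J is the centroid of triangle SKV ⇒ J = (23/27, 49/27)
3. Z lies on line SV with SZ:ZV = -3:5 ⇒ Z = (25/6, 28/3)
line ZJ meets KV at H = (40/117, 77/117)
J = Z + t·(H−Z) with t = 13/15, so ZJ:JH = 13/15:2/15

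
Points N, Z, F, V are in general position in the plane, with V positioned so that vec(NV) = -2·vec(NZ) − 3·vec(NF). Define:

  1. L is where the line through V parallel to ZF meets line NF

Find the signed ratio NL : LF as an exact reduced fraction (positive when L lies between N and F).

NL:LF = -5/6

Assign N = (0, 0), Z = (1, 0), F = (0, 1), V = (-2, -3) — the answer is frame-independent, so this choice is without loss of generality.
1. L is where the line through V parallel to ZF meets line NF ⇒ L = (0, -5)
L = N + t·(F−N) with t = -5, so NL:LF = t:(1−t) = -5:6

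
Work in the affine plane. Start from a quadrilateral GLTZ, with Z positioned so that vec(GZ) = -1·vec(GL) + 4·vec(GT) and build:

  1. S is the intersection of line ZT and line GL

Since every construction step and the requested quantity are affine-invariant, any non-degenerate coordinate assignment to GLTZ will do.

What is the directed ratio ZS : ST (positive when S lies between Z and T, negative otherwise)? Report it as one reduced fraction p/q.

Work in coordinates with G = (0, 0), L = (1, 0), T = (0, 1), Z = (-1, 4).
1. S is the intersection of line ZT and line GL ⇒ S = (1/3, 0)
S = Z + t·(T−Z) with t = 4/3, so ZS:ST = t:(1−t) = 4/3:-1/3

ZS:ST = -4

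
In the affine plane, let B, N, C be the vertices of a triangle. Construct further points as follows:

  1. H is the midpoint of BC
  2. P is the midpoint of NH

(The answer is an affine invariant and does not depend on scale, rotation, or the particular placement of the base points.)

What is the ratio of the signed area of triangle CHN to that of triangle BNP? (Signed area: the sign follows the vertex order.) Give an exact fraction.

[CHN]:[BNP] = 2

Assign B = (0, 0), N = (1, 0), C = (0, 1) — the answer is frame-independent, so this choice is without loss of generality.
1. H is the midpoint of BC ⇒ H = (0, 1/2)
2. P is the midpoint of NH ⇒ P = (1/2, 1/4)
2·[CHN] = 1/2, 2·[BNP] = 1/4
[CHN]:[BNP] = 1/2:1/4 = 2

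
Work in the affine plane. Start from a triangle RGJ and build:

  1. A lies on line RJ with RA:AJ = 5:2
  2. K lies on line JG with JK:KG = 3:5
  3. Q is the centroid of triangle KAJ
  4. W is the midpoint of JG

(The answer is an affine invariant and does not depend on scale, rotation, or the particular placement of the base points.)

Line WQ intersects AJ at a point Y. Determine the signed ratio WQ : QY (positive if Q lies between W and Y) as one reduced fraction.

WQ:QY = 3

Assign R = (0, 0), G = (1, 0), J = (0, 1) — the answer is frame-independent, so this choice is without loss of generality.
1. A lies on line RJ with RA:AJ = 5:2 ⇒ A = (0, 5/7)
2. K lies on line JG with JK:KG = 3:5 ⇒ K = (3/8, 5/8)
3. Q is the centroid of triangle KAJ ⇒ Q = (1/8, 131/168)
4. W is the midpoint of JG ⇒ W = (1/2, 1/2)
line WQ meets AJ at Y = (0, 55/63)
Q = W + t·(Y−W) with t = 3/4, so WQ:QY = 3/4:1/4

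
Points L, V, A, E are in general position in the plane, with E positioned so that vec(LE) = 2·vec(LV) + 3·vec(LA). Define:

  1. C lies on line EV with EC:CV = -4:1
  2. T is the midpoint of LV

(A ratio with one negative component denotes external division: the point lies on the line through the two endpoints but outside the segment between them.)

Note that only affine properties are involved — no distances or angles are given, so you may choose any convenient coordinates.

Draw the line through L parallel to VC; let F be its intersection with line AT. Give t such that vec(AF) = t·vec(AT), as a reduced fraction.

Set L = (0, 0), V = (1, 0), A = (0, 1), E = (2, 3); any affine frame gives the same invariant.
1. C lies on line EV with EC:CV = -4:1 ⇒ C = (2/3, -1)
2. T is the midpoint of LV ⇒ T = (1/2, 0)
through L parallel to VC: direction (-1/3, -1); meets AT at F = (1/5, 3/5)
F = A + t·(T−A) with t = 2/5

t = 2/5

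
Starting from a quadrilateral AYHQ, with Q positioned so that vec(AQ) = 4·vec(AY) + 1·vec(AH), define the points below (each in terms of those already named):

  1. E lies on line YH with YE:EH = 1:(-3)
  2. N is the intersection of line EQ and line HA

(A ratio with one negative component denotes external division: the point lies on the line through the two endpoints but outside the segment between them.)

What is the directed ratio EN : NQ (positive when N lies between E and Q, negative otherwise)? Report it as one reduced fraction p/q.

EN:NQ = -3/8

Work in coordinates with A = (0, 0), Y = (1, 0), H = (0, 1), Q = (4, 1).
1. E lies on line YH with YE:EH = 1:(-3) ⇒ E = (3/2, -1/2)
2. N is the intersection of line EQ and line HA ⇒ N = (0, -7/5)
N = E + t·(Q−E) with t = -3/5, so EN:NQ = t:(1−t) = -3/5:8/5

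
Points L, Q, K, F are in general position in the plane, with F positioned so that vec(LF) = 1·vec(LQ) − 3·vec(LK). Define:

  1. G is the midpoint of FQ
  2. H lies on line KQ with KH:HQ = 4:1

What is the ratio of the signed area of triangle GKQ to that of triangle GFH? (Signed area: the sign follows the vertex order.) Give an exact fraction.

Set L = (0, 0), Q = (1, 0), K = (0, 1), F = (1, -3); any affine frame gives the same invariant.
1. G is the midpoint of FQ ⇒ G = (1, -3/2)
2. H lies on line KQ with KH:HQ = 4:1 ⇒ H = (4/5, 1/5)
2·[GKQ] = -3/2, 2·[GFH] = -3/10
[GKQ]:[GFH] = -3/2:-3/10 = 5

[GKQ]:[GFH] = 5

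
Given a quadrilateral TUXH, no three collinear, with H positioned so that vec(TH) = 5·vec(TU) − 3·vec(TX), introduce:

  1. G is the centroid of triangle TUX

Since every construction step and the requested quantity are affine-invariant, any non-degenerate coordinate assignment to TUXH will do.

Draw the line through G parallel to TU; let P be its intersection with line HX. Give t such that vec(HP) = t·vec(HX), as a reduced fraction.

t = 5/6

Choose coordinates T = (0, 0), U = (1, 0), X = (0, 1), H = (5, -3).
1. G is the centroid of triangle TUX ⇒ G = (1/3, 1/3)
through G parallel to TU: direction (1, 0); meets HX at P = (5/6, 1/3)
P = H + t·(X−H) with t = 5/6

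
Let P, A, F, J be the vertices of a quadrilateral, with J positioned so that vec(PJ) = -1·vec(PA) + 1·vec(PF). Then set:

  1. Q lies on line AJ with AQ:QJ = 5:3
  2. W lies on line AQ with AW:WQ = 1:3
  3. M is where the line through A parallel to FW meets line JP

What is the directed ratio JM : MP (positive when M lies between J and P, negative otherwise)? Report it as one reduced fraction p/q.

JM:MP = -32/27

Work in coordinates with P = (0, 0), A = (1, 0), F = (0, 1), J = (-1, 1).
1. Q lies on line AJ with AQ:QJ = 5:3 ⇒ Q = (-1/4, 5/8)
2. W lies on line AQ with AW:WQ = 1:3 ⇒ W = (11/16, 5/32)
3. M is where the line through A parallel to FW meets line JP ⇒ M = (27/5, -27/5)
M = J + t·(P−J) with t = 32/5, so JM:MP = t:(1−t) = 32/5:-27/5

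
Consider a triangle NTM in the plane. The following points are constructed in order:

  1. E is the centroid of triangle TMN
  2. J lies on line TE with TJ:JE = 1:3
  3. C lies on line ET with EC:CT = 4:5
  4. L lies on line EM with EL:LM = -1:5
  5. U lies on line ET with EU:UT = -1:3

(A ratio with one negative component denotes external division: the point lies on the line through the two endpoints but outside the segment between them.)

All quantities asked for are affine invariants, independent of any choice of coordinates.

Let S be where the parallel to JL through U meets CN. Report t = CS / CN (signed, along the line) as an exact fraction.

Work in coordinates with N = (0, 0), T = (1, 0), M = (0, 1).
1. E is the centroid of triangle TMN ⇒ E = (1/3, 1/3)
2. J lies on line TE with TJ:JE = 1:3 ⇒ J = (5/6, 1/12)
3. C lies on line ET with EC:CT = 4:5 ⇒ C = (17/27, 5/27)
4. L lies on line EM with EL:LM = -1:5 ⇒ L = (5/12, 1/6)
5. U lies on line ET with EU:UT = -1:3 ⇒ U = (0, 1/2)
through U parallel to JL: direction (-5/12, 1/12); meets CN at S = (85/84, 25/84)
S = C + t·(N−C) with t = -17/28

t = -17/28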